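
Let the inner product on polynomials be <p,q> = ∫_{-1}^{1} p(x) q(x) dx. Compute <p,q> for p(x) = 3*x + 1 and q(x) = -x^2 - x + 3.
<p,q> = 10/3

Expand the product: p(x)·q(x) = -3*x^3 - 4*x^2 + 8*x + 3.
∫_{-1}^{1} of each monomial x^k gives [2/(k+1) if k even, 0 if k odd]. Integrating term-by-term (or equivalently evaluating the antiderivative F(x) = -3*x^4/4 - 4*x^3/3 + 4*x^2 + 3*x at the endpoints):
  F(1) − F(−1) = 59/12 − (19/12) = 10/3.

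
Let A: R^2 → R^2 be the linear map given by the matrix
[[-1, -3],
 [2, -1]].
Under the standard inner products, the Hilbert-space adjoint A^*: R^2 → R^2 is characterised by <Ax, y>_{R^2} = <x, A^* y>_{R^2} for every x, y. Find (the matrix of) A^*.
A^* = A^T =
[[-1, 2],
 [-3, -1]]

For real matrices with standard dot products, the defining identity <Ax, y> = <x, A^* y> gives (Ax)^T y = x^T (A^*) y, i.e. x^T A^T y = x^T (A^*) y. Since this holds for all x, y, we must have A^* = A^T. Therefore
A^* =
[[-1, 2],
 [-3, -1]].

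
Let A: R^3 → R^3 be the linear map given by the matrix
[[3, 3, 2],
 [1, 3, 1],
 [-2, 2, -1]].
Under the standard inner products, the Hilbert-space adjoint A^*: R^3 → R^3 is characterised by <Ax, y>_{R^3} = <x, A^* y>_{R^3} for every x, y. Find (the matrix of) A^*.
A^* = A^T =
[[3, 1, -2],
 [3, 3, 2],
 [2, 1, -1]]

For real matrices with standard dot products, the defining identity <Ax, y> = <x, A^* y> gives (Ax)^T y = x^T (A^*) y, i.e. x^T A^T y = x^T (A^*) y. Since this holds for all x, y, we must have A^* = A^T. Therefore
A^* =
[[3, 1, -2],
 [3, 3, 2],
 [2, 1, -1]].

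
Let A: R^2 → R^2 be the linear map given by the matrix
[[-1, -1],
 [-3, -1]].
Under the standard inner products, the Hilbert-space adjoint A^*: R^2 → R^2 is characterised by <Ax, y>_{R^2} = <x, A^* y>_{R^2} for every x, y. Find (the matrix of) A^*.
A^* = A^T =
[[-1, -3],
 [-1, -1]]

For real matrices with standard dot products, the defining identity <Ax, y> = <x, A^* y> gives (Ax)^T y = x^T (A^*) y, i.e. x^T A^T y = x^T (A^*) y. Since this holds for all x, y, we must have A^* = A^T. Therefore
A^* =
[[-1, -3],
 [-1, -1]].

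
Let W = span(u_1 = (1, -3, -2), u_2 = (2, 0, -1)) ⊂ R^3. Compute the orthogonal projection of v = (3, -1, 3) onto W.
proj_W(v) = (4/3, 2/3, -1/3)

Set up U = [u_1 | ... | u_2] ∈ R^(3×2). The projector onto W = col(U) is P = U (U^T U)^(-1) U^T.
Compute U^T U =
  [14, 4]
  [4, 5],
and U^T v = (0, 3).
Solve U^T U · c = U^T v for the coefficients: c = (-2/9, 7/9). The projection is proj_W(v) = U c.
Check: (v - proj_W(v)) · u_1 = 0  (should be 0).
Check: (v - proj_W(v)) · u_2 = 0  (should be 0).
Result: proj_W(v) = (4/3, 2/3, -1/3).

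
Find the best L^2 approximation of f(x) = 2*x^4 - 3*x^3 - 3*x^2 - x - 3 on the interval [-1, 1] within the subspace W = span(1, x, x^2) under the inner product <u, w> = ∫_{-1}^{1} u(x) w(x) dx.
g(x) = -9*x^2/7 - 14*x/5 - 111/35

The best approximation g ∈ W is the orthogonal projection of f onto W. Writing g = a_0 + a_1 x + a_2 x^2, the coefficients solve the normal equations G · a = b where
  G_{ij} = <φ_i, φ_j> and b_i = <f, φ_i>, with φ_0 = 1, φ_1 = x, φ_2 = x^2.
G =
  [2, 0, 2/3]
  [0, 2/3, 0]
  [2/3, 0, 2/5],
b = (-36/5, -28/15, -92/35).
Solving gives a_0 = -111/35, a_1 = -14/5, a_2 = -9/7, so
  g(x) = -9*x^2/7 - 14*x/5 - 111/35.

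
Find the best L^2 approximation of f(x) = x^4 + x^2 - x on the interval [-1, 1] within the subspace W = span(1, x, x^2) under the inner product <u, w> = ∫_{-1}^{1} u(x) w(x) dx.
g(x) = 13*x^2/7 - x - 3/35

The best approximation g ∈ W is the orthogonal projection of f onto W. Writing g = a_0 + a_1 x + a_2 x^2, the coefficients solve the normal equations G · a = b where
  G_{ij} = <φ_i, φ_j> and b_i = <f, φ_i>, with φ_0 = 1, φ_1 = x, φ_2 = x^2.
G =
  [2, 0, 2/3]
  [0, 2/3, 0]
  [2/3, 0, 2/5],
b = (16/15, -2/3, 24/35).
Solving gives a_0 = -3/35, a_1 = -1, a_2 = 13/7, so
  g(x) = 13*x^2/7 - x - 3/35.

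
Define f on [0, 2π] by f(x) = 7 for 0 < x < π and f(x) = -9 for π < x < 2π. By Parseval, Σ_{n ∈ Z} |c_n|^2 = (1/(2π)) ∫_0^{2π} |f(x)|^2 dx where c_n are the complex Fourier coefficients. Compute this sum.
Σ |c_n|^2 = 65

Parseval equates the L^2 energy of f (normalised by 1/(2π)) with the ℓ^2 sum of its Fourier coefficients: (1/(2π)) ∫_0^{2π} |f|^2 = Σ |c_n|^2.
Compute the left side: (1/(2π)) [∫_0^π 7^2 dx + ∫_π^{2π} (-9)^2 dx] = (1/(2π)) · (49π + 81π) = (49 + 81)/2 = 65.
So Σ_{n ∈ Z} |c_n|^2 = 65.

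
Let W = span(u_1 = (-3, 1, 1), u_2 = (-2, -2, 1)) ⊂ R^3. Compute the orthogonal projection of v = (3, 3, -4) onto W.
proj_W(v) = (141/37, 121/37, -68/37)

Set up U = [u_1 | ... | u_2] ∈ R^(3×2). The projector onto W = col(U) is P = U (U^T U)^(-1) U^T.
Compute U^T U =
  [11, 5]
  [5, 9],
and U^T v = (-10, -16).
Solve U^T U · c = U^T v for the coefficients: c = (-5/37, -63/37). The projection is proj_W(v) = U c.
Check: (v - proj_W(v)) · u_1 = 0  (should be 0).
Check: (v - proj_W(v)) · u_2 = 0  (should be 0).
Result: proj_W(v) = (141/37, 121/37, -68/37).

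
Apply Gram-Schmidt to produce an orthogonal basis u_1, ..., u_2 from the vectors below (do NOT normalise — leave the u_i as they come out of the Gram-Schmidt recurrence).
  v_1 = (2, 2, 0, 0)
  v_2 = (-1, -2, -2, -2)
Orthogonal basis:
  u_1 = (2, 2, 0, 0)
  u_2 = (1/2, -1/2, -2, -2)

Apply the Gram-Schmidt recurrence
  u_1 = v_1
  u_i = v_i − Σ_{j<i} ((v_i · u_j) / (u_j · u_j)) · u_j.

Step by step this gives:
  u_1 = (2, 2, 0, 0)
  u_2 = (1/2, -1/2, -2, -2)

Orthogonality check:
  u_2 · u_1 = 0 (should be 0)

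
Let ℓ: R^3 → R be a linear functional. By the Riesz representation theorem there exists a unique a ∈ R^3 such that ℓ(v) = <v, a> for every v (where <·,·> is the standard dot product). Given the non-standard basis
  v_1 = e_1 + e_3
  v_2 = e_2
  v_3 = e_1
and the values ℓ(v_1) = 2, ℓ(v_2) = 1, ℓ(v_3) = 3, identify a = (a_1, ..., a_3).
a = (3, 1, -1)

Write a = (a_1, ..., a_3) in the standard basis. For each basis vector v_i, ℓ(v_i) = <v_i, a> is a linear equation in the a_j's. Collect the n equations into a matrix system V a = ℓ, where row i of V is v_i (expressed in the standard basis). Since V is invertible (lower-triangular with 1s on the diagonal, up to permutation), solve by back-substitution:
  V =
[[1, 0, 1],
 [0, 1, 0],
 [1, 0, 0]]
  V a = (2, 1, 3)
Solving gives a = (3, 1, -1).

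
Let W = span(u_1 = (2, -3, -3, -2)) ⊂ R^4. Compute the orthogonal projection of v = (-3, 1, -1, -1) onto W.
proj_W(v) = (-4/13, 6/13, 6/13, 4/13)

Set up U = [u_1 | ... | u_1] ∈ R^(4×1). The projector onto W = col(U) is P = U (U^T U)^(-1) U^T.
Compute U^T U =
  [26],
and U^T v = (-4).
Solve U^T U · c = U^T v for the coefficients: c = (-2/13). The projection is proj_W(v) = U c.
Check: (v - proj_W(v)) · u_1 = 0  (should be 0).
Result: proj_W(v) = (-4/13, 6/13, 6/13, 4/13).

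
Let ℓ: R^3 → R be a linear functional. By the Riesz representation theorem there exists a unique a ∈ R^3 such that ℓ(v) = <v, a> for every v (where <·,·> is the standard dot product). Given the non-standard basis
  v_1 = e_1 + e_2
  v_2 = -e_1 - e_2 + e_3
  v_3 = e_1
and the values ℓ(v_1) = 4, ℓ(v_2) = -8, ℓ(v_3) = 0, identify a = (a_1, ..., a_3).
a = (0, 4, -4)

Write a = (a_1, ..., a_3) in the standard basis. For each basis vector v_i, ℓ(v_i) = <v_i, a> is a linear equation in the a_j's. Collect the n equations into a matrix system V a = ℓ, where row i of V is v_i (expressed in the standard basis). Since V is invertible (lower-triangular with 1s on the diagonal, up to permutation), solve by back-substitution:
  V =
[[1, 1, 0],
 [-1, -1, 1],
 [1, 0, 0]]
  V a = (4, -8, 0)
Solving gives a = (0, 4, -4).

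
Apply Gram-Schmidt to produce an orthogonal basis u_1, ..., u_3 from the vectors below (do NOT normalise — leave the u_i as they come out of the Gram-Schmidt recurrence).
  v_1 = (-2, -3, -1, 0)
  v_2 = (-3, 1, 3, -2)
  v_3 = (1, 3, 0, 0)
Orthogonal basis:
  u_1 = (-2, -3, -1, 0)
  u_2 = (-3, 1, 3, -2)
  u_3 = (-4/7, 9/14, -11/14, 0)

Apply the Gram-Schmidt recurrence
  u_1 = v_1
  u_i = v_i − Σ_{j<i} ((v_i · u_j) / (u_j · u_j)) · u_j.

Step by step this gives:
  u_1 = (-2, -3, -1, 0)
  u_2 = (-3, 1, 3, -2)
  u_3 = (-4/7, 9/14, -11/14, 0)

Orthogonality check:
  u_2 · u_1 = 0 (should be 0)
  u_3 · u_1 = 0 (should be 0)
  u_3 · u_2 = 0 (should be 0)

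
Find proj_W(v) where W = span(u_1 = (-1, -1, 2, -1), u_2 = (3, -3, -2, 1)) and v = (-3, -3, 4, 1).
proj_W(v) = (-27/17, -39/17, 62/17, -31/17)

Set up U = [u_1 | ... | u_2] ∈ R^(4×2). The projector onto W = col(U) is P = U (U^T U)^(-1) U^T.
Compute U^T U =
  [7, -5]
  [-5, 23],
and U^T v = (13, -7).
Solve U^T U · c = U^T v for the coefficients: c = (33/17, 2/17). The projection is proj_W(v) = U c.
Check: (v - proj_W(v)) · u_1 = 0  (should be 0).
Check: (v - proj_W(v)) · u_2 = 0  (should be 0).
Result: proj_W(v) = (-27/17, -39/17, 62/17, -31/17).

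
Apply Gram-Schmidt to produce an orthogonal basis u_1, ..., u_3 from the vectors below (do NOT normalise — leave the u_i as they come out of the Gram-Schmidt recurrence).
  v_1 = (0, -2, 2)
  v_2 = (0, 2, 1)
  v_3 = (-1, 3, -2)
Orthogonal basis:
  u_1 = (0, -2, 2)
  u_2 = (0, 3/2, 3/2)
  u_3 = (-1, 0, 0)

Apply the Gram-Schmidt recurrence
  u_1 = v_1
  u_i = v_i − Σ_{j<i} ((v_i · u_j) / (u_j · u_j)) · u_j.

Step by step this gives:
  u_1 = (0, -2, 2)
  u_2 = (0, 3/2, 3/2)
  u_3 = (-1, 0, 0)

Orthogonality check:
  u_2 · u_1 = 0 (should be 0)
  u_3 · u_1 = 0 (should be 0)
  u_3 · u_2 = 0 (should be 0)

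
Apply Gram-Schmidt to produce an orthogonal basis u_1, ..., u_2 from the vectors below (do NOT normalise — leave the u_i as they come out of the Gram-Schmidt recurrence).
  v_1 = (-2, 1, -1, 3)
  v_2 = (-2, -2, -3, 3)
Orthogonal basis:
  u_1 = (-2, 1, -1, 3)
  u_2 = (-2/15, -44/15, -31/15, 1/5)

Apply the Gram-Schmidt recurrence
  u_1 = v_1
  u_i = v_i − Σ_{j<i} ((v_i · u_j) / (u_j · u_j)) · u_j.

Step by step this gives:
  u_1 = (-2, 1, -1, 3)
  u_2 = (-2/15, -44/15, -31/15, 1/5)

Orthogonality check:
  u_2 · u_1 = 0 (should be 0)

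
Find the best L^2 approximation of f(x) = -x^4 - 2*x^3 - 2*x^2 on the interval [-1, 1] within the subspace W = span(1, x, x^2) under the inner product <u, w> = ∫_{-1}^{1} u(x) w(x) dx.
g(x) = -20*x^2/7 - 6*x/5 + 3/35

The best approximation g ∈ W is the orthogonal projection of f onto W. Writing g = a_0 + a_1 x + a_2 x^2, the coefficients solve the normal equations G · a = b where
  G_{ij} = <φ_i, φ_j> and b_i = <f, φ_i>, with φ_0 = 1, φ_1 = x, φ_2 = x^2.
G =
  [2, 0, 2/3]
  [0, 2/3, 0]
  [2/3, 0, 2/5],
b = (-26/15, -4/5, -38/35).
Solving gives a_0 = 3/35, a_1 = -6/5, a_2 = -20/7, so
  g(x) = -20*x^2/7 - 6*x/5 + 3/35.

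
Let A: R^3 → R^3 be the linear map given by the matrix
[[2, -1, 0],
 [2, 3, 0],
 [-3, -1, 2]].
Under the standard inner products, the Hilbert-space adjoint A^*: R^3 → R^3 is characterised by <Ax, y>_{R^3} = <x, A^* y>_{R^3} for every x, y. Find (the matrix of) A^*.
A^* = A^T =
[[2, 2, -3],
 [-1, 3, -1],
 [0, 0, 2]]

For real matrices with standard dot products, the defining identity <Ax, y> = <x, A^* y> gives (Ax)^T y = x^T (A^*) y, i.e. x^T A^T y = x^T (A^*) y. Since this holds for all x, y, we must have A^* = A^T. Therefore
A^* =
[[2, 2, -3],
 [-1, 3, -1],
 [0, 0, 2]].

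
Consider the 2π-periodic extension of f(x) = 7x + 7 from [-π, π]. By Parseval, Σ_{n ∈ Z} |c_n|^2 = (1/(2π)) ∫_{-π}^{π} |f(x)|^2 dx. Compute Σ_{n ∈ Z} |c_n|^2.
Σ |c_n|^2 = 49π^2/3 + 49

Expand and integrate term by term over [-π, π]:
  ∫ (7x)^2 dx = 49·(2π^3/3); ∫ 2·7·(7)·x dx = 0 (odd integrand); ∫ 7^2 dx = 49·2π.
So (1/(2π)) ∫_{-π}^{π} (7x + 7)^2 dx = 49π^2/3 + 49 = 49π^2/3 + 49.
Parseval ⇒ Σ |c_n|^2 = 49π^2/3 + 49.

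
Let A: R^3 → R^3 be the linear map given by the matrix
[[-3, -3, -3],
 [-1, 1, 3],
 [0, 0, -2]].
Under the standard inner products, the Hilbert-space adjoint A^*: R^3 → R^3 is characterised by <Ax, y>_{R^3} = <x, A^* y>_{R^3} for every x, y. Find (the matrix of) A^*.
A^* = A^T =
[[-3, -1, 0],
 [-3, 1, 0],
 [-3, 3, -2]]

For real matrices with standard dot products, the defining identity <Ax, y> = <x, A^* y> gives (Ax)^T y = x^T (A^*) y, i.e. x^T A^T y = x^T (A^*) y. Since this holds for all x, y, we must have A^* = A^T. Therefore
A^* =
[[-3, -1, 0],
 [-3, 1, 0],
 [-3, 3, -2]].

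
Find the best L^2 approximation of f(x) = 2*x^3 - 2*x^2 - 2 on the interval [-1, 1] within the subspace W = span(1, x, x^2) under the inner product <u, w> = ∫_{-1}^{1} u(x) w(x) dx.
g(x) = -2*x^2 + 6*x/5 - 2

The best approximation g ∈ W is the orthogonal projection of f onto W. Writing g = a_0 + a_1 x + a_2 x^2, the coefficients solve the normal equations G · a = b where
  G_{ij} = <φ_i, φ_j> and b_i = <f, φ_i>, with φ_0 = 1, φ_1 = x, φ_2 = x^2.
G =
  [2, 0, 2/3]
  [0, 2/3, 0]
  [2/3, 0, 2/5],
b = (-16/3, 4/5, -32/15).
Solving gives a_0 = -2, a_1 = 6/5, a_2 = -2, so
  g(x) = -2*x^2 + 6*x/5 - 2.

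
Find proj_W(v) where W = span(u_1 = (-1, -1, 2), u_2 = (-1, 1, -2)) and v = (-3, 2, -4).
proj_W(v) = (-3, 2, -4)

Set up U = [u_1 | ... | u_2] ∈ R^(3×2). The projector onto W = col(U) is P = U (U^T U)^(-1) U^T.
Compute U^T U =
  [6, -4]
  [-4, 6],
and U^T v = (-7, 13).
Solve U^T U · c = U^T v for the coefficients: c = (1/2, 5/2). The projection is proj_W(v) = U c.
Check: (v - proj_W(v)) · u_1 = 0  (should be 0).
Check: (v - proj_W(v)) · u_2 = 0  (should be 0).
Result: proj_W(v) = (-3, 2, -4).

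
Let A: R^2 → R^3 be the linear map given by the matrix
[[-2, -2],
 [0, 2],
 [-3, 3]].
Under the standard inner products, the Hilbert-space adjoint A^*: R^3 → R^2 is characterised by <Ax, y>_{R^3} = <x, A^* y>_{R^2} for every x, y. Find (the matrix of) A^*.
A^* = A^T =
[[-2, 0, -3],
 [-2, 2, 3]]

For real matrices with standard dot products, the defining identity <Ax, y> = <x, A^* y> gives (Ax)^T y = x^T (A^*) y, i.e. x^T A^T y = x^T (A^*) y. Since this holds for all x, y, we must have A^* = A^T. Therefore
A^* =
[[-2, 0, -3],
 [-2, 2, 3]].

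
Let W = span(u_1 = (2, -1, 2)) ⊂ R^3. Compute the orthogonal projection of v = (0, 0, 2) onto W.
proj_W(v) = (8/9, -4/9, 8/9)

Set up U = [u_1 | ... | u_1] ∈ R^(3×1). The projector onto W = col(U) is P = U (U^T U)^(-1) U^T.
Compute U^T U =
  [9],
and U^T v = (4).
Solve U^T U · c = U^T v for the coefficients: c = (4/9). The projection is proj_W(v) = U c.
Check: (v - proj_W(v)) · u_1 = 0  (should be 0).
Result: proj_W(v) = (8/9, -4/9, 8/9).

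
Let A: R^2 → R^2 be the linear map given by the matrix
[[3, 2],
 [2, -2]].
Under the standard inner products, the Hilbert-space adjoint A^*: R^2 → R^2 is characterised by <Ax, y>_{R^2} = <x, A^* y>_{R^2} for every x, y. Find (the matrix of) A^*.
A^* = A^T =
[[3, 2],
 [2, -2]]

For real matrices with standard dot products, the defining identity <Ax, y> = <x, A^* y> gives (Ax)^T y = x^T (A^*) y, i.e. x^T A^T y = x^T (A^*) y. Since this holds for all x, y, we must have A^* = A^T. Therefore
A^* =
[[3, 2],
 [2, -2]].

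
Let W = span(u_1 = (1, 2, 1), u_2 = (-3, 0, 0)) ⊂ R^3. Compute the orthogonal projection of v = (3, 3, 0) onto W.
proj_W(v) = (3, 12/5, 6/5)

Set up U = [u_1 | ... | u_2] ∈ R^(3×2). The projector onto W = col(U) is P = U (U^T U)^(-1) U^T.
Compute U^T U =
  [6, -3]
  [-3, 9],
and U^T v = (9, -9).
Solve U^T U · c = U^T v for the coefficients: c = (6/5, -3/5). The projection is proj_W(v) = U c.
Check: (v - proj_W(v)) · u_1 = 0  (should be 0).
Check: (v - proj_W(v)) · u_2 = 0  (should be 0).
Result: proj_W(v) = (3, 12/5, 6/5).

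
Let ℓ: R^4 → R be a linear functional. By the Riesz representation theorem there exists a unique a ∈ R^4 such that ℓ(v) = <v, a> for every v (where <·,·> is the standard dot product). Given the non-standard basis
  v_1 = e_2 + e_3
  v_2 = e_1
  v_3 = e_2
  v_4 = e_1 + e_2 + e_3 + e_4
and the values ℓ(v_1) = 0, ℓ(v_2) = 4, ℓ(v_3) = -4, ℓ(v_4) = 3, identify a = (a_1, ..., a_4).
a = (4, -4, 4, -1)

Write a = (a_1, ..., a_4) in the standard basis. For each basis vector v_i, ℓ(v_i) = <v_i, a> is a linear equation in the a_j's. Collect the n equations into a matrix system V a = ℓ, where row i of V is v_i (expressed in the standard basis). Since V is invertible (lower-triangular with 1s on the diagonal, up to permutation), solve by back-substitution:
  V =
[[0, 1, 1, 0],
 [1, 0, 0, 0],
 [0, 1, 0, 0],
 [1, 1, 1, 1]]
  V a = (0, 4, -4, 3)
Solving gives a = (4, -4, 4, -1).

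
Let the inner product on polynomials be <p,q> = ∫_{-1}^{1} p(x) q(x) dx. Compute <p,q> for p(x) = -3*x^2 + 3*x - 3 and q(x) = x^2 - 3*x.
<p,q> = -46/5

Expand the product: p(x)·q(x) = -3*x^4 + 12*x^3 - 12*x^2 + 9*x.
∫_{-1}^{1} of each monomial x^k gives [2/(k+1) if k even, 0 if k odd]. Integrating term-by-term (or equivalently evaluating the antiderivative F(x) = -3*x^5/5 + 3*x^4 - 4*x^3 + 9*x^2/2 at the endpoints):
  F(1) − F(−1) = 29/10 − (121/10) = -46/5.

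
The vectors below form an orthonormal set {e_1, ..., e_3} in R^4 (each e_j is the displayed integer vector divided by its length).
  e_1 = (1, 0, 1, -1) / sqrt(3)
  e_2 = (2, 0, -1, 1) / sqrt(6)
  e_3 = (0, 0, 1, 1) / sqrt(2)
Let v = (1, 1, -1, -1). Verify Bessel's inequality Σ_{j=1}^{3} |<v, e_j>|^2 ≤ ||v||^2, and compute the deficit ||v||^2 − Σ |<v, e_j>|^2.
Σ |<v, e_j>|^2 = 3; ||v||^2 = 4; deficit = 1

Write each e_j = u_j / sqrt(<u_j, u_j>) where u_j is the displayed integer vector. Then <v, e_j> = <v, u_j> / sqrt(<u_j, u_j>), so |<v, e_j>|^2 = <v, u_j>^2 / <u_j, u_j>.
Coefficients: <v, e_1> = 1/sqrt(3), <v, e_2> = 2/sqrt(6), <v, e_3> = -2/sqrt(2).
Square and sum: Σ |<v, e_j>|^2 = 3.
Compute ||v||^2 = v·v = 4.
Deficit = 4 − 3 = 1 ≥ 0, confirming Bessel's inequality. (The deficit equals ||v − Σ <v,e_j> e_j||^2, the squared distance from v to span{e_j}.)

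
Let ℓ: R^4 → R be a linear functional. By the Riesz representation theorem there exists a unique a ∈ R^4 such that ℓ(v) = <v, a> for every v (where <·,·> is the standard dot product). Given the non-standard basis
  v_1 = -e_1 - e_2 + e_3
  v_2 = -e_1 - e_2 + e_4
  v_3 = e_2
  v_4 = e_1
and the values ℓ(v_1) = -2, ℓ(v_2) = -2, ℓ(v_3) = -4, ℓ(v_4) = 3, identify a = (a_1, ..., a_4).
a = (3, -4, -3, -3)

Write a = (a_1, ..., a_4) in the standard basis. For each basis vector v_i, ℓ(v_i) = <v_i, a> is a linear equation in the a_j's. Collect the n equations into a matrix system V a = ℓ, where row i of V is v_i (expressed in the standard basis). Since V is invertible (lower-triangular with 1s on the diagonal, up to permutation), solve by back-substitution:
  V =
[[-1, -1, 1, 0],
 [-1, -1, 0, 1],
 [0, 1, 0, 0],
 [1, 0, 0, 0]]
  V a = (-2, -2, -4, 3)
Solving gives a = (3, -4, -3, -3).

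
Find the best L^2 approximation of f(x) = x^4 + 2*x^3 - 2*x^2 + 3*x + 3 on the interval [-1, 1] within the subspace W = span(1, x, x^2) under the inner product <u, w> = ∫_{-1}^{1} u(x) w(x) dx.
g(x) = -8*x^2/7 + 21*x/5 + 102/35

The best approximation g ∈ W is the orthogonal projection of f onto W. Writing g = a_0 + a_1 x + a_2 x^2, the coefficients solve the normal equations G · a = b where
  G_{ij} = <φ_i, φ_j> and b_i = <f, φ_i>, with φ_0 = 1, φ_1 = x, φ_2 = x^2.
G =
  [2, 0, 2/3]
  [0, 2/3, 0]
  [2/3, 0, 2/5],
b = (76/15, 14/5, 52/35).
Solving gives a_0 = 102/35, a_1 = 21/5, a_2 = -8/7, so
  g(x) = -8*x^2/7 + 21*x/5 + 102/35.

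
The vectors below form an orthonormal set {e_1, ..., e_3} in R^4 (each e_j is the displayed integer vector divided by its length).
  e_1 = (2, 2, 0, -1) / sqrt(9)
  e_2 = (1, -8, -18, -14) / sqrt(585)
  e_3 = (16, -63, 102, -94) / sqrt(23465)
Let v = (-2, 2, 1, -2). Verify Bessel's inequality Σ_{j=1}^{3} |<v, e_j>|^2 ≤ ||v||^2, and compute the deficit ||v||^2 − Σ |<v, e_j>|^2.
Σ |<v, e_j>|^2 = 468/361; ||v||^2 = 13; deficit = 4225/361

Write each e_j = u_j / sqrt(<u_j, u_j>) where u_j is the displayed integer vector. Then <v, e_j> = <v, u_j> / sqrt(<u_j, u_j>), so |<v, e_j>|^2 = <v, u_j>^2 / <u_j, u_j>.
Coefficients: <v, e_1> = 2/sqrt(9), <v, e_2> = -8/sqrt(585), <v, e_3> = 132/sqrt(23465).
Square and sum: Σ |<v, e_j>|^2 = 468/361.
Compute ||v||^2 = v·v = 13.
Deficit = 13 − 468/361 = 4225/361 ≥ 0, confirming Bessel's inequality. (The deficit equals ||v − Σ <v,e_j> e_j||^2, the squared distance from v to span{e_j}.)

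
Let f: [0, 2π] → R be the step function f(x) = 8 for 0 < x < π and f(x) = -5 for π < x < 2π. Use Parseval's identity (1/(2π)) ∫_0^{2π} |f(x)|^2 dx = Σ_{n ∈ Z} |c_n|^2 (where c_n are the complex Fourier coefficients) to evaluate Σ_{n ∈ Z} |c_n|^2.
Σ |c_n|^2 = 89/2

Parseval equates the L^2 energy of f (normalised by 1/(2π)) with the ℓ^2 sum of its Fourier coefficients: (1/(2π)) ∫_0^{2π} |f|^2 = Σ |c_n|^2.
Compute the left side: (1/(2π)) [∫_0^π 8^2 dx + ∫_π^{2π} (-5)^2 dx] = (1/(2π)) · (64π + 25π) = (64 + 25)/2 = 89/2.
So Σ_{n ∈ Z} |c_n|^2 = 89/2.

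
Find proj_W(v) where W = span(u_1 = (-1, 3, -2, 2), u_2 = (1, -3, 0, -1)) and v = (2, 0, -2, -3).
proj_W(v) = (13/27, -13/9, -16/27, -5/27)

Set up U = [u_1 | ... | u_2] ∈ R^(4×2). The projector onto W = col(U) is P = U (U^T U)^(-1) U^T.
Compute U^T U =
  [18, -12]
  [-12, 11],
and U^T v = (-4, 5).
Solve U^T U · c = U^T v for the coefficients: c = (8/27, 7/9). The projection is proj_W(v) = U c.
Check: (v - proj_W(v)) · u_1 = 0  (should be 0).
Check: (v - proj_W(v)) · u_2 = 0  (should be 0).
Result: proj_W(v) = (13/27, -13/9, -16/27, -5/27).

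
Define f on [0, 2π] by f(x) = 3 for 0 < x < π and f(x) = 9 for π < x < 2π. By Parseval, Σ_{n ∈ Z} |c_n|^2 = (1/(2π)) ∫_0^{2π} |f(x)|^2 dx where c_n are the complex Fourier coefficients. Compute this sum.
Σ |c_n|^2 = 45

Parseval equates the L^2 energy of f (normalised by 1/(2π)) with the ℓ^2 sum of its Fourier coefficients: (1/(2π)) ∫_0^{2π} |f|^2 = Σ |c_n|^2.
Compute the left side: (1/(2π)) [∫_0^π 3^2 dx + ∫_π^{2π} 9^2 dx] = (1/(2π)) · (9π + 81π) = (9 + 81)/2 = 45.
So Σ_{n ∈ Z} |c_n|^2 = 45.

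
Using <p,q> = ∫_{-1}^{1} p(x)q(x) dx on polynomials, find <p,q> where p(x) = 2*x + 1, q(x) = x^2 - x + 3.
<p,q> = 16/3

Expand the product: p(x)·q(x) = 2*x^3 - x^2 + 5*x + 3.
∫_{-1}^{1} of each monomial x^k gives [2/(k+1) if k even, 0 if k odd]. Integrating term-by-term (or equivalently evaluating the antiderivative F(x) = x^4/2 - x^3/3 + 5*x^2/2 + 3*x at the endpoints):
  F(1) − F(−1) = 17/3 − (1/3) = 16/3.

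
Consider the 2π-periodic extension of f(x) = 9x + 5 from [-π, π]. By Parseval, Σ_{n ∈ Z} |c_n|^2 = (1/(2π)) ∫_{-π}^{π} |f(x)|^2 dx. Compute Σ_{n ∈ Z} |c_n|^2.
Σ |c_n|^2 = 27π^2 + 25

Expand and integrate term by term over [-π, π]:
  ∫ (9x)^2 dx = 81·(2π^3/3); ∫ 2·9·(5)·x dx = 0 (odd integrand); ∫ 5^2 dx = 25·2π.
So (1/(2π)) ∫_{-π}^{π} (9x + 5)^2 dx = 81π^2/3 + 25 = 27π^2 + 25.
Parseval ⇒ Σ |c_n|^2 = 27π^2 + 25.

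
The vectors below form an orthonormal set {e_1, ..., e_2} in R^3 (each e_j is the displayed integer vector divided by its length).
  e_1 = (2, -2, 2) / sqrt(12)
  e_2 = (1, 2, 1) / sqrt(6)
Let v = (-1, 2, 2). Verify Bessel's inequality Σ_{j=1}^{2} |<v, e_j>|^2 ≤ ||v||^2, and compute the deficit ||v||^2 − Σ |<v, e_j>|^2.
Σ |<v, e_j>|^2 = 9/2; ||v||^2 = 9; deficit = 9/2

Write each e_j = u_j / sqrt(<u_j, u_j>) where u_j is the displayed integer vector. Then <v, e_j> = <v, u_j> / sqrt(<u_j, u_j>), so |<v, e_j>|^2 = <v, u_j>^2 / <u_j, u_j>.
Coefficients: <v, e_1> = -2/sqrt(12), <v, e_2> = 5/sqrt(6).
Square and sum: Σ |<v, e_j>|^2 = 9/2.
Compute ||v||^2 = v·v = 9.
Deficit = 9 − 9/2 = 9/2 ≥ 0, confirming Bessel's inequality. (The deficit equals ||v − Σ <v,e_j> e_j||^2, the squared distance from v to span{e_j}.)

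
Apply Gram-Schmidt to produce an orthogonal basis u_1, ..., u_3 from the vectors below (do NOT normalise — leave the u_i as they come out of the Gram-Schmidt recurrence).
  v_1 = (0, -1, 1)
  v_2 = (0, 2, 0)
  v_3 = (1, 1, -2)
Orthogonal basis:
  u_1 = (0, -1, 1)
  u_2 = (0, 1, 1)
  u_3 = (1, 0, 0)

Apply the Gram-Schmidt recurrence
  u_1 = v_1
  u_i = v_i − Σ_{j<i} ((v_i · u_j) / (u_j · u_j)) · u_j.

Step by step this gives:
  u_1 = (0, -1, 1)
  u_2 = (0, 1, 1)
  u_3 = (1, 0, 0)

Orthogonality check:
  u_2 · u_1 = 0 (should be 0)
  u_3 · u_1 = 0 (should be 0)
  u_3 · u_2 = 0 (should be 0)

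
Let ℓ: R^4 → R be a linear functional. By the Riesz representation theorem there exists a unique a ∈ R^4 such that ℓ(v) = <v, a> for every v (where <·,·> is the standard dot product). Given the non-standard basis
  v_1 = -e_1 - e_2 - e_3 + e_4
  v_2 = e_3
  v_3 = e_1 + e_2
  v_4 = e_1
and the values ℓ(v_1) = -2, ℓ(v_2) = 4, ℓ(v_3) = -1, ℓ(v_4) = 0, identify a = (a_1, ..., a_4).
a = (0, -1, 4, 1)

Write a = (a_1, ..., a_4) in the standard basis. For each basis vector v_i, ℓ(v_i) = <v_i, a> is a linear equation in the a_j's. Collect the n equations into a matrix system V a = ℓ, where row i of V is v_i (expressed in the standard basis). Since V is invertible (lower-triangular with 1s on the diagonal, up to permutation), solve by back-substitution:
  V =
[[-1, -1, -1, 1],
 [0, 0, 1, 0],
 [1, 1, 0, 0],
 [1, 0, 0, 0]]
  V a = (-2, 4, -1, 0)
Solving gives a = (0, -1, 4, 1).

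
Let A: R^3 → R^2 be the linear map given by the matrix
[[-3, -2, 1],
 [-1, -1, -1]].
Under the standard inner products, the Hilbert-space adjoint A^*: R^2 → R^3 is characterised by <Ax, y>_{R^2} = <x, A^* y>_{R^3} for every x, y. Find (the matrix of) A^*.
A^* = A^T =
[[-3, -1],
 [-2, -1],
 [1, -1]]

For real matrices with standard dot products, the defining identity <Ax, y> = <x, A^* y> gives (Ax)^T y = x^T (A^*) y, i.e. x^T A^T y = x^T (A^*) y. Since this holds for all x, y, we must have A^* = A^T. Therefore
A^* =
[[-3, -1],
 [-2, -1],
 [1, -1]].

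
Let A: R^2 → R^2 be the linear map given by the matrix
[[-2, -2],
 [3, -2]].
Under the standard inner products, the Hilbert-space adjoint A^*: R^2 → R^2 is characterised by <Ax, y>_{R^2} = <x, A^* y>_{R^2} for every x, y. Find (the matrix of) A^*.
A^* = A^T =
[[-2, 3],
 [-2, -2]]

For real matrices with standard dot products, the defining identity <Ax, y> = <x, A^* y> gives (Ax)^T y = x^T (A^*) y, i.e. x^T A^T y = x^T (A^*) y. Since this holds for all x, y, we must have A^* = A^T. Therefore
A^* =
[[-2, 3],
 [-2, -2]].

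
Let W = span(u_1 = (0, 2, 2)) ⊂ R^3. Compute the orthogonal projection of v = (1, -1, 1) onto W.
proj_W(v) = (0, 0, 0)

Set up U = [u_1 | ... | u_1] ∈ R^(3×1). The projector onto W = col(U) is P = U (U^T U)^(-1) U^T.
Compute U^T U =
  [8],
and U^T v = (0).
Solve U^T U · c = U^T v for the coefficients: c = (0). The projection is proj_W(v) = U c.
Check: (v - proj_W(v)) · u_1 = 0  (should be 0).
Result: proj_W(v) = (0, 0, 0).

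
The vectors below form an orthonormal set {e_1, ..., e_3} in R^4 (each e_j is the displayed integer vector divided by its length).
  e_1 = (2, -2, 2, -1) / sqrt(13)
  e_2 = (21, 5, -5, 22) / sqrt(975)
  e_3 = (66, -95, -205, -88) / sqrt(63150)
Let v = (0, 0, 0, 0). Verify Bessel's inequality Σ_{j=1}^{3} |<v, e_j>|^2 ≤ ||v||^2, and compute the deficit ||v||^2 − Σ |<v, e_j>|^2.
Σ |<v, e_j>|^2 = 0; ||v||^2 = 0; deficit = 0

Write each e_j = u_j / sqrt(<u_j, u_j>) where u_j is the displayed integer vector. Then <v, e_j> = <v, u_j> / sqrt(<u_j, u_j>), so |<v, e_j>|^2 = <v, u_j>^2 / <u_j, u_j>.
Coefficients: <v, e_1> = 0/sqrt(13), <v, e_2> = 0/sqrt(975), <v, e_3> = 0/sqrt(63150).
Square and sum: Σ |<v, e_j>|^2 = 0.
Compute ||v||^2 = v·v = 0.
Deficit = 0 − 0 = 0 ≥ 0, confirming Bessel's inequality. (The deficit equals ||v − Σ <v,e_j> e_j||^2, the squared distance from v to span{e_j}.)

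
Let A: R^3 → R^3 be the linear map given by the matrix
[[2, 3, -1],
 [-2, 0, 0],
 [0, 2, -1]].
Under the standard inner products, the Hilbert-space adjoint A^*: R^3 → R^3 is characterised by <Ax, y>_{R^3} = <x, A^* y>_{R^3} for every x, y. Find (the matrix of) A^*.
A^* = A^T =
[[2, -2, 0],
 [3, 0, 2],
 [-1, 0, -1]]

For real matrices with standard dot products, the defining identity <Ax, y> = <x, A^* y> gives (Ax)^T y = x^T (A^*) y, i.e. x^T A^T y = x^T (A^*) y. Since this holds for all x, y, we must have A^* = A^T. Therefore
A^* =
[[2, -2, 0],
 [3, 0, 2],
 [-1, 0, -1]].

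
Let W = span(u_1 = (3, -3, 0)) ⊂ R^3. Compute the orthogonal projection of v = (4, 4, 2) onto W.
proj_W(v) = (0, 0, 0)

Set up U = [u_1 | ... | u_1] ∈ R^(3×1). The projector onto W = col(U) is P = U (U^T U)^(-1) U^T.
Compute U^T U =
  [18],
and U^T v = (0).
Solve U^T U · c = U^T v for the coefficients: c = (0). The projection is proj_W(v) = U c.
Check: (v - proj_W(v)) · u_1 = 0  (should be 0).
Result: proj_W(v) = (0, 0, 0).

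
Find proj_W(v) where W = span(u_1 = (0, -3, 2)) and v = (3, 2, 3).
proj_W(v) = (0, 0, 0)

Set up U = [u_1 | ... | u_1] ∈ R^(3×1). The projector onto W = col(U) is P = U (U^T U)^(-1) U^T.
Compute U^T U =
  [13],
and U^T v = (0).
Solve U^T U · c = U^T v for the coefficients: c = (0). The projection is proj_W(v) = U c.
Check: (v - proj_W(v)) · u_1 = 0  (should be 0).
Result: proj_W(v) = (0, 0, 0).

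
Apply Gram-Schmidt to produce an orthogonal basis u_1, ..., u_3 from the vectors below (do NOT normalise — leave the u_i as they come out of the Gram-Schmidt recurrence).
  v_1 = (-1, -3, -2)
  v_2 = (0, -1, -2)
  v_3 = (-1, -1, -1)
Orthogonal basis:
  u_1 = (-1, -3, -2)
  u_2 = (1/2, 1/2, -1)
  u_3 = (-4/7, 2/7, -1/7)

Apply the Gram-Schmidt recurrence
  u_1 = v_1
  u_i = v_i − Σ_{j<i} ((v_i · u_j) / (u_j · u_j)) · u_j.

Step by step this gives:
  u_1 = (-1, -3, -2)
  u_2 = (1/2, 1/2, -1)
  u_3 = (-4/7, 2/7, -1/7)

Orthogonality check:
  u_2 · u_1 = 0 (should be 0)
  u_3 · u_1 = 0 (should be 0)
  u_3 · u_2 = 0 (should be 0)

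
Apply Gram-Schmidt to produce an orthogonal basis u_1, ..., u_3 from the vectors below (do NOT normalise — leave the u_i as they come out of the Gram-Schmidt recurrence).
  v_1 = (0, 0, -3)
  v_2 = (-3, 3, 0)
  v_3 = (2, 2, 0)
Orthogonal basis:
  u_1 = (0, 0, -3)
  u_2 = (-3, 3, 0)
  u_3 = (2, 2, 0)

Apply the Gram-Schmidt recurrence
  u_1 = v_1
  u_i = v_i − Σ_{j<i} ((v_i · u_j) / (u_j · u_j)) · u_j.

Step by step this gives:
  u_1 = (0, 0, -3)
  u_2 = (-3, 3, 0)
  u_3 = (2, 2, 0)

Orthogonality check:
  u_2 · u_1 = 0 (should be 0)
  u_3 · u_1 = 0 (should be 0)
  u_3 · u_2 = 0 (should be 0)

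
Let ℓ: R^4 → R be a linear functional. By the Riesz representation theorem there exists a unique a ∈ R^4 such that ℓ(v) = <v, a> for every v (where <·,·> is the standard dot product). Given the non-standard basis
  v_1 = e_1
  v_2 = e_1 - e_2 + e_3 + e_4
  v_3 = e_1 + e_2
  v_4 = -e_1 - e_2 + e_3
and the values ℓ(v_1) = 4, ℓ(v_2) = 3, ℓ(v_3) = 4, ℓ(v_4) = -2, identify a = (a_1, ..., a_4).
a = (4, 0, 2, -3)

Write a = (a_1, ..., a_4) in the standard basis. For each basis vector v_i, ℓ(v_i) = <v_i, a> is a linear equation in the a_j's. Collect the n equations into a matrix system V a = ℓ, where row i of V is v_i (expressed in the standard basis). Since V is invertible (lower-triangular with 1s on the diagonal, up to permutation), solve by back-substitution:
  V =
[[1, 0, 0, 0],
 [1, -1, 1, 1],
 [1, 1, 0, 0],
 [-1, -1, 1, 0]]
  V a = (4, 3, 4, -2)
Solving gives a = (4, 0, 2, -3).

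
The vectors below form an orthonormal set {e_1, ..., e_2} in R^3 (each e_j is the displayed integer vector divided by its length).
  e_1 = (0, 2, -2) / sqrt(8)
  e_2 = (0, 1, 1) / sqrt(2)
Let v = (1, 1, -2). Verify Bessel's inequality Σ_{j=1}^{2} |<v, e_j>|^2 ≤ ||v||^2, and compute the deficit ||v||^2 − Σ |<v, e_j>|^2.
Σ |<v, e_j>|^2 = 5; ||v||^2 = 6; deficit = 1

Write each e_j = u_j / sqrt(<u_j, u_j>) where u_j is the displayed integer vector. Then <v, e_j> = <v, u_j> / sqrt(<u_j, u_j>), so |<v, e_j>|^2 = <v, u_j>^2 / <u_j, u_j>.
Coefficients: <v, e_1> = 6/sqrt(8), <v, e_2> = -1/sqrt(2).
Square and sum: Σ |<v, e_j>|^2 = 5.
Compute ||v||^2 = v·v = 6.
Deficit = 6 − 5 = 1 ≥ 0, confirming Bessel's inequality. (The deficit equals ||v − Σ <v,e_j> e_j||^2, the squared distance from v to span{e_j}.)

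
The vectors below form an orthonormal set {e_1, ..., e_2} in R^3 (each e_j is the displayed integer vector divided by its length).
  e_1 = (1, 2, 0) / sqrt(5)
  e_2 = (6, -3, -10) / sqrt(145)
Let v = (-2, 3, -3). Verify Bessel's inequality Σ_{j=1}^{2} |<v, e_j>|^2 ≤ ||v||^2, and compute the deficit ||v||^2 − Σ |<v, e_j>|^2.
Σ |<v, e_j>|^2 = 109/29; ||v||^2 = 22; deficit = 529/29

Write each e_j = u_j / sqrt(<u_j, u_j>) where u_j is the displayed integer vector. Then <v, e_j> = <v, u_j> / sqrt(<u_j, u_j>), so |<v, e_j>|^2 = <v, u_j>^2 / <u_j, u_j>.
Coefficients: <v, e_1> = 4/sqrt(5), <v, e_2> = 9/sqrt(145).
Square and sum: Σ |<v, e_j>|^2 = 109/29.
Compute ||v||^2 = v·v = 22.
Deficit = 22 − 109/29 = 529/29 ≥ 0, confirming Bessel's inequality. (The deficit equals ||v − Σ <v,e_j> e_j||^2, the squared distance from v to span{e_j}.)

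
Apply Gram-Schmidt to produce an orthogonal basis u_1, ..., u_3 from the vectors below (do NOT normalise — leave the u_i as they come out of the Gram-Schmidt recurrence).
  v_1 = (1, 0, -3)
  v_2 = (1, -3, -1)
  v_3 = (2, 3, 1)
Orthogonal basis:
  u_1 = (1, 0, -3)
  u_2 = (3/5, -3, 1/5)
  u_3 = (243/94, 27/47, 81/94)

Apply the Gram-Schmidt recurrence
  u_1 = v_1
  u_i = v_i − Σ_{j<i} ((v_i · u_j) / (u_j · u_j)) · u_j.

Step by step this gives:
  u_1 = (1, 0, -3)
  u_2 = (3/5, -3, 1/5)
  u_3 = (243/94, 27/47, 81/94)

Orthogonality check:
  u_2 · u_1 = 0 (should be 0)
  u_3 · u_1 = 0 (should be 0)
  u_3 · u_2 = 0 (should be 0)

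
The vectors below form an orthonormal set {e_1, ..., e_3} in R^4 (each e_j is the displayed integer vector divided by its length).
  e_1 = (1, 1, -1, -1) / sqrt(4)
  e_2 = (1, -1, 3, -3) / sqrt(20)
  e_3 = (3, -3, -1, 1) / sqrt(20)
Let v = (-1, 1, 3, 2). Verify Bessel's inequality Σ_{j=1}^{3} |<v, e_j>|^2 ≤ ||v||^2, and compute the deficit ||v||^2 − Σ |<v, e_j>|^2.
Σ |<v, e_j>|^2 = 35/4; ||v||^2 = 15; deficit = 25/4

Write each e_j = u_j / sqrt(<u_j, u_j>) where u_j is the displayed integer vector. Then <v, e_j> = <v, u_j> / sqrt(<u_j, u_j>), so |<v, e_j>|^2 = <v, u_j>^2 / <u_j, u_j>.
Coefficients: <v, e_1> = -5/sqrt(4), <v, e_2> = 1/sqrt(20), <v, e_3> = -7/sqrt(20).
Square and sum: Σ |<v, e_j>|^2 = 35/4.
Compute ||v||^2 = v·v = 15.
Deficit = 15 − 35/4 = 25/4 ≥ 0, confirming Bessel's inequality. (The deficit equals ||v − Σ <v,e_j> e_j||^2, the squared distance from v to span{e_j}.)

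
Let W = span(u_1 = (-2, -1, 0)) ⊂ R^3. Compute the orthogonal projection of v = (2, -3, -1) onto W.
proj_W(v) = (2/5, 1/5, 0)

Set up U = [u_1 | ... | u_1] ∈ R^(3×1). The projector onto W = col(U) is P = U (U^T U)^(-1) U^T.
Compute U^T U =
  [5],
and U^T v = (-1).
Solve U^T U · c = U^T v for the coefficients: c = (-1/5). The projection is proj_W(v) = U c.
Check: (v - proj_W(v)) · u_1 = 0  (should be 0).
Result: proj_W(v) = (2/5, 1/5, 0).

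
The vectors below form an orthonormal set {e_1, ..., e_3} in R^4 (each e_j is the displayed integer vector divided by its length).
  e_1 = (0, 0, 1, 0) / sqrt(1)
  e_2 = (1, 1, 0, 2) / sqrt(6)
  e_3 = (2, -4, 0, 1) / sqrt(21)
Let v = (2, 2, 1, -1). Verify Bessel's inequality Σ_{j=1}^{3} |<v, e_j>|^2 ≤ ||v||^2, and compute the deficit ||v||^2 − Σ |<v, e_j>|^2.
Σ |<v, e_j>|^2 = 20/7; ||v||^2 = 10; deficit = 50/7

Write each e_j = u_j / sqrt(<u_j, u_j>) where u_j is the displayed integer vector. Then <v, e_j> = <v, u_j> / sqrt(<u_j, u_j>), so |<v, e_j>|^2 = <v, u_j>^2 / <u_j, u_j>.
Coefficients: <v, e_1> = 1/sqrt(1), <v, e_2> = 2/sqrt(6), <v, e_3> = -5/sqrt(21).
Square and sum: Σ |<v, e_j>|^2 = 20/7.
Compute ||v||^2 = v·v = 10.
Deficit = 10 − 20/7 = 50/7 ≥ 0, confirming Bessel's inequality. (The deficit equals ||v − Σ <v,e_j> e_j||^2, the squared distance from v to span{e_j}.)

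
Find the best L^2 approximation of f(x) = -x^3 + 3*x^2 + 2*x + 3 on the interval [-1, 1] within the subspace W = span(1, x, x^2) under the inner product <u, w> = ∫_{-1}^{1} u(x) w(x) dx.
g(x) = 3*x^2 + 7*x/5 + 3

The best approximation g ∈ W is the orthogonal projection of f onto W. Writing g = a_0 + a_1 x + a_2 x^2, the coefficients solve the normal equations G · a = b where
  G_{ij} = <φ_i, φ_j> and b_i = <f, φ_i>, with φ_0 = 1, φ_1 = x, φ_2 = x^2.
G =
  [2, 0, 2/3]
  [0, 2/3, 0]
  [2/3, 0, 2/5],
b = (8, 14/15, 16/5).
Solving gives a_0 = 3, a_1 = 7/5, a_2 = 3, so
  g(x) = 3*x^2 + 7*x/5 + 3.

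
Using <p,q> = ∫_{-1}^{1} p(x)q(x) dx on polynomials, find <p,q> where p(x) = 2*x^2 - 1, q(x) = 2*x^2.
<p,q> = 4/15

Expand the product: p(x)·q(x) = 4*x^4 - 2*x^2.
∫_{-1}^{1} of each monomial x^k gives [2/(k+1) if k even, 0 if k odd]. Integrating term-by-term (or equivalently evaluating the antiderivative F(x) = 4*x^5/5 - 2*x^3/3 at the endpoints):
  F(1) − F(−1) = 2/15 − (-2/15) = 4/15.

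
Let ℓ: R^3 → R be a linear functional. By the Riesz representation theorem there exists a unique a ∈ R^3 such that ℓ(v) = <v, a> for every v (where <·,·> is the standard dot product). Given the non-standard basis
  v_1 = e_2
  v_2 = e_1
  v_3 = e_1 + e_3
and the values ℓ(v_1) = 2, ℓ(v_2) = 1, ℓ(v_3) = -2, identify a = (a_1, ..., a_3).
a = (1, 2, -3)

Write a = (a_1, ..., a_3) in the standard basis. For each basis vector v_i, ℓ(v_i) = <v_i, a> is a linear equation in the a_j's. Collect the n equations into a matrix system V a = ℓ, where row i of V is v_i (expressed in the standard basis). Since V is invertible (lower-triangular with 1s on the diagonal, up to permutation), solve by back-substitution:
  V =
[[0, 1, 0],
 [1, 0, 0],
 [1, 0, 1]]
  V a = (2, 1, -2)
Solving gives a = (1, 2, -3).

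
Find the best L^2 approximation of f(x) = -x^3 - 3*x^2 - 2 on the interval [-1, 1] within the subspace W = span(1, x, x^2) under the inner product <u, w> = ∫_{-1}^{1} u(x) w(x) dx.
g(x) = -3*x^2 - 3*x/5 - 2

The best approximation g ∈ W is the orthogonal projection of f onto W. Writing g = a_0 + a_1 x + a_2 x^2, the coefficients solve the normal equations G · a = b where
  G_{ij} = <φ_i, φ_j> and b_i = <f, φ_i>, with φ_0 = 1, φ_1 = x, φ_2 = x^2.
G =
  [2, 0, 2/3]
  [0, 2/3, 0]
  [2/3, 0, 2/5],
b = (-6, -2/5, -38/15).
Solving gives a_0 = -2, a_1 = -3/5, a_2 = -3, so
  g(x) = -3*x^2 - 3*x/5 - 2.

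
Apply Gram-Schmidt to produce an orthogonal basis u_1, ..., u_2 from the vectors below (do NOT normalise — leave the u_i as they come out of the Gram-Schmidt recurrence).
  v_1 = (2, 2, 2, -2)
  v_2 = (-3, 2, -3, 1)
Orthogonal basis:
  u_1 = (2, 2, 2, -2)
  u_2 = (-7/4, 13/4, -7/4, -1/4)

Apply the Gram-Schmidt recurrence
  u_1 = v_1
  u_i = v_i − Σ_{j<i} ((v_i · u_j) / (u_j · u_j)) · u_j.

Step by step this gives:
  u_1 = (2, 2, 2, -2)
  u_2 = (-7/4, 13/4, -7/4, -1/4)

Orthogonality check:
  u_2 · u_1 = 0 (should be 0)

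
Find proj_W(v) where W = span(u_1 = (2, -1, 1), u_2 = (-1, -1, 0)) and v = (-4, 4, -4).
proj_W(v) = (-48/11, 48/11, -32/11)

Set up U = [u_1 | ... | u_2] ∈ R^(3×2). The projector onto W = col(U) is P = U (U^T U)^(-1) U^T.
Compute U^T U =
  [6, -1]
  [-1, 2],
and U^T v = (-16, 0).
Solve U^T U · c = U^T v for the coefficients: c = (-32/11, -16/11). The projection is proj_W(v) = U c.
Check: (v - proj_W(v)) · u_1 = 0  (should be 0).
Check: (v - proj_W(v)) · u_2 = 0  (should be 0).
Result: proj_W(v) = (-48/11, 48/11, -32/11).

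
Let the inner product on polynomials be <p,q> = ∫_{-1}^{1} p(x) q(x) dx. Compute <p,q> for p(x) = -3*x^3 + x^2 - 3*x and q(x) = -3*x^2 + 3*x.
<p,q> = -54/5

Expand the product: p(x)·q(x) = 9*x^5 - 12*x^4 + 12*x^3 - 9*x^2.
∫_{-1}^{1} of each monomial x^k gives [2/(k+1) if k even, 0 if k odd]. Integrating term-by-term (or equivalently evaluating the antiderivative F(x) = 3*x^6/2 - 12*x^5/5 + 3*x^4 - 3*x^3 at the endpoints):
  F(1) − F(−1) = -9/10 − (99/10) = -54/5.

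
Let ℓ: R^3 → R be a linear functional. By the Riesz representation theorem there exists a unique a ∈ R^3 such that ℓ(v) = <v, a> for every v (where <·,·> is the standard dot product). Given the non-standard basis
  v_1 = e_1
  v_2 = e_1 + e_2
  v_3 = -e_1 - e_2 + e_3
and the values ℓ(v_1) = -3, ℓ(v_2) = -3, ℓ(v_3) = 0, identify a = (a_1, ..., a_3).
a = (-3, 0, -3)

Write a = (a_1, ..., a_3) in the standard basis. For each basis vector v_i, ℓ(v_i) = <v_i, a> is a linear equation in the a_j's. Collect the n equations into a matrix system V a = ℓ, where row i of V is v_i (expressed in the standard basis). Since V is invertible (lower-triangular with 1s on the diagonal, up to permutation), solve by back-substitution:
  V =
[[1, 0, 0],
 [1, 1, 0],
 [-1, -1, 1]]
  V a = (-3, -3, 0)
Solving gives a = (-3, 0, -3).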